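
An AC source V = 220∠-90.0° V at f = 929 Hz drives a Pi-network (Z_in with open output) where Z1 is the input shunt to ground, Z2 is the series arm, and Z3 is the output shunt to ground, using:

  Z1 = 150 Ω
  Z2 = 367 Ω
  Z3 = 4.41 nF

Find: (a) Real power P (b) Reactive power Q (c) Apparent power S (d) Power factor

Step 1 — Angular frequency: ω = 2π·f = 2π·929 = 5837 rad/s.
Step 2 — Component impedances:
  Z1: Z = R = 150 Ω
  Z2: Z = R = 367 Ω
  Z3: Z = 1/(jωC) = -j/(ω·C) = 0 - j3.885e+04 Ω
Step 3 — With open output, the series arm Z2 and the output shunt Z3 appear in series to ground: Z2 + Z3 = 367 - j3.885e+04 Ω.
Step 4 — Parallel with input shunt Z1: Z_in = Z1 || (Z2 + Z3) = 150 - j0.5791 Ω = 150∠-0.2° Ω.
Step 5 — Source phasor: V = 220∠-90.0° V = 0 - j220 V.
Step 6 — Current: I = V / Z = 0.005663 - j1.467 A = 1.467∠-89.8° A.
Step 7 — Complex power: S = V·I* = 322.7 - j1.246 VA.
Step 8 — Real power: P = Re(S) = 322.7 W.
Step 9 — Reactive power: Q = Im(S) = -1.246 VAR.
Step 10 — Apparent power: |S| = 322.7 VA.
Step 11 — Power factor: PF = P/|S| = 1 (leading).

(a) P = 322.7 W  (b) Q = -1.246 VAR  (c) S = 322.7 VA  (d) PF = 1 (leading)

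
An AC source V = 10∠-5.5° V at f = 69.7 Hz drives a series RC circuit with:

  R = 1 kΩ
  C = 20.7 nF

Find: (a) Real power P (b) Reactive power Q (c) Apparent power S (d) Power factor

Step 1 — Angular frequency: ω = 2π·f = 2π·69.7 = 437.9 rad/s.
Step 2 — Component impedances:
  R: Z = R = 1000 Ω
  C: Z = 1/(jωC) = -j/(ω·C) = 0 - j1.103e+05 Ω
Step 3 — Series combination: Z_total = R + C = 1000 - j1.103e+05 Ω = 1.103e+05∠-89.5° Ω.
Step 4 — Source phasor: V = 10∠-5.5° V = 9.954 - j0.9585 V.
Step 5 — Current: I = V / Z = 9.506e-06 + j9.015e-05 A = 9.065e-05∠84.0° A.
Step 6 — Complex power: S = V·I* = 8.217e-06 - j0.0009065 VA.
Step 7 — Real power: P = Re(S) = 8.217e-06 W.
Step 8 — Reactive power: Q = Im(S) = -0.0009065 VAR.
Step 9 — Apparent power: |S| = 0.0009065 VA.
Step 10 — Power factor: PF = P/|S| = 0.009065 (leading).

(a) P = 8.217e-06 W  (b) Q = -0.0009065 VAR  (c) S = 0.0009065 VA  (d) PF = 0.009065 (leading)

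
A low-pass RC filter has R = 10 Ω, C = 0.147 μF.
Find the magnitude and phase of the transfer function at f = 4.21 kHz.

Step 1 — Angular frequency: ω = 2π·4210 = 2.645e+04 rad/s.
Step 2 — Transfer function: H(jω) = 1/(1 + jωRC).
Step 3 — Denominator: 1 + jωRC = 1 + j·2.645e+04·10·1.47e-07 = 1 + j0.03888.
Step 4 — H = 0.9985 - j0.03883.
Step 5 — Magnitude: |H| = 0.9992 (-0.0 dB); phase: φ = -2.2°.

|H| = 0.9992 (-0.0 dB), φ = -2.2°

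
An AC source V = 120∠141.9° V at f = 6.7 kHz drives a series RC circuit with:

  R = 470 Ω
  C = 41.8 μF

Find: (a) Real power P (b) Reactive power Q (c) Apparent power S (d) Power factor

Step 1 — Angular frequency: ω = 2π·f = 2π·6700 = 4.21e+04 rad/s.
Step 2 — Component impedances:
  R: Z = R = 470 Ω
  C: Z = 1/(jωC) = -j/(ω·C) = 0 - j0.5683 Ω
Step 3 — Series combination: Z_total = R + C = 470 - j0.5683 Ω = 470∠-0.1° Ω.
Step 4 — Source phasor: V = 120∠141.9° V = -94.43 + j74.04 V.
Step 5 — Current: I = V / Z = -0.2011 + j0.1573 A = 0.2553∠142.0° A.
Step 6 — Complex power: S = V·I* = 30.64 - j0.03705 VA.
Step 7 — Real power: P = Re(S) = 30.64 W.
Step 8 — Reactive power: Q = Im(S) = -0.03705 VAR.
Step 9 — Apparent power: |S| = 30.64 VA.
Step 10 — Power factor: PF = P/|S| = 1 (leading).

(a) P = 30.64 W  (b) Q = -0.03705 VAR  (c) S = 30.64 VA  (d) PF = 1 (leading)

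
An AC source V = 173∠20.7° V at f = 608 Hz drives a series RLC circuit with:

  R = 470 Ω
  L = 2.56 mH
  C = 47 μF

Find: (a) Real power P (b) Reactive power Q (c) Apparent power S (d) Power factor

Step 1 — Angular frequency: ω = 2π·f = 2π·608 = 3820 rad/s.
Step 2 — Component impedances:
  R: Z = R = 470 Ω
  L: Z = jωL = j·3820·0.00256 = 0 + j9.78 Ω
  C: Z = 1/(jωC) = -j/(ω·C) = 0 - j5.57 Ω
Step 3 — Series combination: Z_total = R + L + C = 470 + j4.21 Ω = 470∠0.5° Ω.
Step 4 — Source phasor: V = 173∠20.7° V = 161.8 + j61.15 V.
Step 5 — Current: I = V / Z = 0.3455 + j0.127 A = 0.3681∠20.2° A.
Step 6 — Complex power: S = V·I* = 63.67 + j0.5704 VA.
Step 7 — Real power: P = Re(S) = 63.67 W.
Step 8 — Reactive power: Q = Im(S) = 0.5704 VAR.
Step 9 — Apparent power: |S| = 63.68 VA.
Step 10 — Power factor: PF = P/|S| = 1 (lagging).

(a) P = 63.67 W  (b) Q = 0.5704 VAR  (c) S = 63.68 VA  (d) PF = 1 (lagging)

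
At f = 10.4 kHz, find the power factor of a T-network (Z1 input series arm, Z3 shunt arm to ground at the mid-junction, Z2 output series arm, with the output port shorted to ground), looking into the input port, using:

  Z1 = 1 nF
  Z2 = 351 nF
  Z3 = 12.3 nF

Step 1 — Angular frequency: ω = 2π·f = 2π·1.04e+04 = 6.535e+04 rad/s.
Step 2 — Component impedances:
  Z1: Z = 1/(jωC) = -j/(ω·C) = 0 - j1.53e+04 Ω
  Z2: Z = 1/(jωC) = -j/(ω·C) = 0 - j43.6 Ω
  Z3: Z = 1/(jωC) = -j/(ω·C) = 0 - j1244 Ω
Step 3 — With the output port shorted to ground, the output series arm Z2 runs from the junction to ground; the shunt arm Z3 also runs from the junction to ground. They appear in parallel: Z3 || Z2 = 0 - j42.12 Ω.
Step 4 — Series with input arm Z1: Z_in = Z1 + (Z3 || Z2) = 0 - j1.535e+04 Ω = 1.535e+04∠-90.0° Ω.
Step 5 — Power factor: PF = cos(φ) = Re(Z)/|Z| = 0/1.535e+04 = 0.
Step 6 — Type: Im(Z) = -1.535e+04 ⇒ leading (phase φ = -90.0°).

PF = 0 (leading, φ = -90.0°)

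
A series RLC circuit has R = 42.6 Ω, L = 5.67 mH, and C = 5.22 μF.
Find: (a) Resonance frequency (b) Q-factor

Step 1 — Resonance condition Im(Z)=0 gives ω₀ = 1/√(LC).
Step 2 — ω₀ = 1/√(0.00567·5.22e-06) = 5813 rad/s.
Step 3 — f₀ = ω₀/(2π) = 925.1 Hz.
Step 4 — Series Q: Q = ω₀L/R = 5813·0.00567/42.6 = 0.7737.

(a) f₀ = 925.1 Hz  (b) Q = 0.7737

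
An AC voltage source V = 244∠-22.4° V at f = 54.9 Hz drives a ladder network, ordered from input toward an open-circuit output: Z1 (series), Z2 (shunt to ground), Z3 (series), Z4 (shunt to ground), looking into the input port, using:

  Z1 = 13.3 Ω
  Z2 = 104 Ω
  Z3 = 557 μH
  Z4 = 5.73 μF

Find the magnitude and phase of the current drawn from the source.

Step 1 — Angular frequency: ω = 2π·f = 2π·54.9 = 344.9 rad/s.
Step 2 — Component impedances:
  Z1: Z = R = 13.3 Ω
  Z2: Z = R = 104 Ω
  Z3: Z = jωL = j·344.9·0.000557 = 0 + j0.1921 Ω
  Z4: Z = 1/(jωC) = -j/(ω·C) = 0 - j505.9 Ω
Step 3 — Ladder network (open output): work backward from the far end, alternating series and parallel combinations. Z_in = 113.1 - j20.52 Ω = 114.9∠-10.3° Ω.
Step 4 — Source phasor: V = 244∠-22.4° V = 225.6 - j92.98 V.
Step 5 — Ohm's law: I = V / Z_total = (225.6 - j92.98) / (113.1 - j20.52) = 2.076 - j0.4456 A.
Step 6 — Convert to polar: |I| = 2.123 A, ∠I = -12.1°.

I = 2.123∠-12.1° A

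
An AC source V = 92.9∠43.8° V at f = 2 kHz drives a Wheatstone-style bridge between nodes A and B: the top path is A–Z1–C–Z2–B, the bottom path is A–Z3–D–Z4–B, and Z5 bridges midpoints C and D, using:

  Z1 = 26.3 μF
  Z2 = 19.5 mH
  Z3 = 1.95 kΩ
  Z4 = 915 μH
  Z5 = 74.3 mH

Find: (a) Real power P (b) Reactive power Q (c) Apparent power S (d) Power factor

Step 1 — Angular frequency: ω = 2π·f = 2π·2000 = 1.257e+04 rad/s.
Step 2 — Component impedances:
  Z1: Z = 1/(jωC) = -j/(ω·C) = 0 - j3.026 Ω
  Z2: Z = jωL = j·1.257e+04·0.0195 = 0 + j245 Ω
  Z3: Z = R = 1950 Ω
  Z4: Z = jωL = j·1.257e+04·0.000915 = 0 + j11.5 Ω
  Z5: Z = jωL = j·1.257e+04·0.0743 = 0 + j933.7 Ω
Step 3 — Bridge requires nodal analysis (the Z5 bridge couples midpoints C and D, so the two paths cannot be reduced to a simple series/parallel combination). Setting node B to ground and injecting 1 A at node A, the 3-node admittance system at A, C, D solves to V_A = Z_AB = 18.17 + j189.7 Ω = 190.6∠84.5° Ω.
Step 4 — Source phasor: V = 92.9∠43.8° V = 67.05 + j64.3 V.
Step 5 — Current: I = V / Z = 0.3694 - j0.318 A = 0.4874∠-40.7° A.
Step 6 — Complex power: S = V·I* = 4.317 + j45.08 VA.
Step 7 — Real power: P = Re(S) = 4.317 W.
Step 8 — Reactive power: Q = Im(S) = 45.08 VAR.
Step 9 — Apparent power: |S| = 45.28 VA.
Step 10 — Power factor: PF = P/|S| = 0.09533 (lagging).

(a) P = 4.317 W  (b) Q = 45.08 VAR  (c) S = 45.28 VA  (d) PF = 0.09533 (lagging)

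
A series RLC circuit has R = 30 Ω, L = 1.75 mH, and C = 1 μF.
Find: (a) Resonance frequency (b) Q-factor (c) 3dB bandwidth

Step 1 — Resonance: ω₀ = 1/√(LC) = 1/√(0.00175·1e-06) = 2.39e+04 rad/s.
Step 2 — f₀ = ω₀/(2π) = 3805 Hz.
Step 3 — Series Q: Q = ω₀L/R = 2.39e+04·0.00175/30 = 1.394.
Step 4 — Bandwidth: Δω = ω₀/Q = 1.714e+04 rad/s; BW = Δω/(2π) = 2728 Hz.

(a) f₀ = 3805 Hz  (b) Q = 1.394  (c) BW = 2728 Hz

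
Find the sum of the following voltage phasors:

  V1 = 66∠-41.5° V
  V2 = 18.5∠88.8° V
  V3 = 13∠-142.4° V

Step 1 — Convert each phasor to rectangular form:
  V1 = 66·(cos(-41.5°) + j·sin(-41.5°)) = 49.43 - j43.73 V
  V2 = 18.5·(cos(88.8°) + j·sin(88.8°)) = 0.3874 + j18.5 V
  V3 = 13·(cos(-142.4°) + j·sin(-142.4°)) = -10.3 - j7.932 V
Step 2 — Sum components: V_total = 39.52 - j33.17 V.
Step 3 — Convert to polar: |V_total| = 51.59 V, ∠V_total = -40.0°.

V_total = 51.59∠-40.0° V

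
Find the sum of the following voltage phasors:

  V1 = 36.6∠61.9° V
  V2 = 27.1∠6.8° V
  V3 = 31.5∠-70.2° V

Step 1 — Convert each phasor to rectangular form:
  V1 = 36.6·(cos(61.9°) + j·sin(61.9°)) = 17.24 + j32.29 V
  V2 = 27.1·(cos(6.8°) + j·sin(6.8°)) = 26.91 + j3.209 V
  V3 = 31.5·(cos(-70.2°) + j·sin(-70.2°)) = 10.67 - j29.64 V
Step 2 — Sum components: V_total = 54.82 + j5.857 V.
Step 3 — Convert to polar: |V_total| = 55.13 V, ∠V_total = 6.1°.

V_total = 55.13∠6.1° V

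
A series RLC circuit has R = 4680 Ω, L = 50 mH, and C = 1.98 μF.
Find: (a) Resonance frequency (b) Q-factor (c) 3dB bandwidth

Step 1 — Resonance condition Im(Z)=0 gives ω₀ = 1/√(LC).
Step 2 — ω₀ = 1/√(0.05·1.98e-06) = 3178 rad/s.
Step 3 — f₀ = ω₀/(2π) = 505.8 Hz.
Step 4 — Series Q: Q = ω₀L/R = 3178·0.05/4680 = 0.03396.
Step 5 — 3dB bandwidth: Δω = ω₀/Q = 9.36e+04 rad/s; BW = Δω/(2π) = 1.49e+04 Hz.

(a) f₀ = 505.8 Hz  (b) Q = 0.03396  (c) BW = 1.49e+04 Hz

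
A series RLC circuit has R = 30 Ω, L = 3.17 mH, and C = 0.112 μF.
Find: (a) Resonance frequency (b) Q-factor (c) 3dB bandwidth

Step 1 — Resonance: ω₀ = 1/√(LC) = 1/√(0.00317·1.12e-07) = 5.307e+04 rad/s.
Step 2 — f₀ = ω₀/(2π) = 8447 Hz.
Step 3 — Series Q: Q = ω₀L/R = 5.307e+04·0.00317/30 = 5.608.
Step 4 — Bandwidth: Δω = ω₀/Q = 9464 rad/s; BW = Δω/(2π) = 1506 Hz.

(a) f₀ = 8447 Hz  (b) Q = 5.608  (c) BW = 1506 Hz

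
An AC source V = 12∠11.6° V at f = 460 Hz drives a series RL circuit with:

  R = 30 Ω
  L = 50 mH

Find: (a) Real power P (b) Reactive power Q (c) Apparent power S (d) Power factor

Step 1 — Angular frequency: ω = 2π·f = 2π·460 = 2890 rad/s.
Step 2 — Component impedances:
  R: Z = R = 30 Ω
  L: Z = jωL = j·2890·0.05 = 0 + j144.5 Ω
Step 3 — Series combination: Z_total = R + L = 30 + j144.5 Ω = 147.6∠78.3° Ω.
Step 4 — Source phasor: V = 12∠11.6° V = 11.75 + j2.413 V.
Step 5 — Current: I = V / Z = 0.0322 - j0.07466 A = 0.0813∠-66.7° A.
Step 6 — Complex power: S = V·I* = 0.1983 + j0.9553 VA.
Step 7 — Real power: P = Re(S) = 0.1983 W.
Step 8 — Reactive power: Q = Im(S) = 0.9553 VAR.
Step 9 — Apparent power: |S| = 0.9756 VA.
Step 10 — Power factor: PF = P/|S| = 0.2033 (lagging).

(a) P = 0.1983 W  (b) Q = 0.9553 VAR  (c) S = 0.9756 VA  (d) PF = 0.2033 (lagging)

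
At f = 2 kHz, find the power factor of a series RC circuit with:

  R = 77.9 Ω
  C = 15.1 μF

Step 1 — Angular frequency: ω = 2π·f = 2π·2000 = 1.257e+04 rad/s.
Step 2 — Component impedances:
  R: Z = R = 77.9 Ω
  C: Z = 1/(jωC) = -j/(ω·C) = 0 - j5.27 Ω
Step 3 — Series combination: Z_total = R + C = 77.9 - j5.27 Ω = 78.08∠-3.9° Ω.
Step 4 — Power factor: PF = cos(φ) = Re(Z)/|Z| = 77.9/78.08 = 0.9977.
Step 5 — Type: Im(Z) = -5.27 ⇒ leading (phase φ = -3.9°).

PF = 0.9977 (leading, φ = -3.9°)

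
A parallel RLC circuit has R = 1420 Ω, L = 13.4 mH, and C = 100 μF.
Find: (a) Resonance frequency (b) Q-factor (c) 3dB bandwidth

Step 1 — Resonance: ω₀ = 1/√(LC) = 1/√(0.0134·0.0001) = 863.9 rad/s.
Step 2 — f₀ = ω₀/(2π) = 137.5 Hz.
Step 3 — Parallel Q: Q = R/(ω₀L) = 1420/(863.9·0.0134) = 122.7.
Step 4 — Bandwidth: Δω = ω₀/Q = 7.042 rad/s; BW = Δω/(2π) = 1.121 Hz.

(a) f₀ = 137.5 Hz  (b) Q = 122.7  (c) BW = 1.121 Hz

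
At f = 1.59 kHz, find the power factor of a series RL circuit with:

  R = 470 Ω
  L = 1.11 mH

Step 1 — Angular frequency: ω = 2π·f = 2π·1590 = 9990 rad/s.
Step 2 — Component impedances:
  R: Z = R = 470 Ω
  L: Z = jωL = j·9990·0.00111 = 0 + j11.09 Ω
Step 3 — Series combination: Z_total = R + L = 470 + j11.09 Ω = 470.1∠1.4° Ω.
Step 4 — Power factor: PF = cos(φ) = Re(Z)/|Z| = 470/470.13 = 0.9997.
Step 5 — Type: Im(Z) = 11.09 ⇒ lagging (phase φ = 1.4°).

PF = 0.9997 (lagging, φ = 1.4°)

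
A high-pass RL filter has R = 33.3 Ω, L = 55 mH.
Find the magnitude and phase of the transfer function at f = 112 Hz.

Step 1 — Angular frequency: ω = 2π·112 = 703.7 rad/s.
Step 2 — Transfer function: H(jω) = jωL/(R + jωL).
Step 3 — Numerator jωL = j·38.7; denominator R + jωL = 33.3 + j38.7.
Step 4 — H = 0.5746 + j0.4944.
Step 5 — Magnitude: |H| = 0.758 (-2.4 dB); phase: φ = 40.7°.

|H| = 0.758 (-2.4 dB), φ = 40.7°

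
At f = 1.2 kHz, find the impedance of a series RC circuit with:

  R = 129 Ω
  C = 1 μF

Step 1 — Angular frequency: ω = 2π·f = 2π·1200 = 7540 rad/s.
Step 2 — Component impedances:
  R: Z = R = 129 Ω
  C: Z = 1/(jωC) = -j/(ω·C) = 0 - j132.6 Ω
Step 3 — Series combination: Z_total = R + C = 129 - j132.6 Ω = 185∠-45.8° Ω.

Z = 129 - j132.6 Ω = 185∠-45.8° Ω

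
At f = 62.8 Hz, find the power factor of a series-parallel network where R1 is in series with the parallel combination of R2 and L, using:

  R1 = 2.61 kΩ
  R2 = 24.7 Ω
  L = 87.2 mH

Step 1 — Angular frequency: ω = 2π·f = 2π·62.8 = 394.6 rad/s.
Step 2 — Component impedances:
  R1: Z = R = 2610 Ω
  R2: Z = R = 24.7 Ω
  L: Z = jωL = j·394.6·0.0872 = 0 + j34.41 Ω
Step 3 — Parallel branch: R2 || L = 1/(1/R2 + 1/L) = 16.3 + j11.7 Ω.
Step 4 — Series with R1: Z_total = R1 + (R2 || L) = 2626 + j11.7 Ω = 2626∠0.3° Ω.
Step 5 — Power factor: PF = cos(φ) = Re(Z)/|Z| = 2626/2626 = 1.
Step 6 — Type: Im(Z) = 11.7 ⇒ lagging (phase φ = 0.3°).

PF = 1 (lagging, φ = 0.3°)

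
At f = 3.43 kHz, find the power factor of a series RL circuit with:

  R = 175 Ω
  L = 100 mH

Step 1 — Angular frequency: ω = 2π·f = 2π·3430 = 2.155e+04 rad/s.
Step 2 — Component impedances:
  R: Z = R = 175 Ω
  L: Z = jωL = j·2.155e+04·0.1 = 0 + j2155 Ω
Step 3 — Series combination: Z_total = R + L = 175 + j2155 Ω = 2162∠85.4° Ω.
Step 4 — Power factor: PF = cos(φ) = Re(Z)/|Z| = 175/2162 = 0.08094.
Step 5 — Type: Im(Z) = 2155 ⇒ lagging (phase φ = 85.4°).

PF = 0.08094 (lagging, φ = 85.4°)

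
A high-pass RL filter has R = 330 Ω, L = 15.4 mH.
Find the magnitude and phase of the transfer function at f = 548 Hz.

Step 1 — Angular frequency: ω = 2π·548 = 3443 rad/s.
Step 2 — Transfer function: H(jω) = jωL/(R + jωL).
Step 3 — Numerator jωL = j·53.03; denominator R + jωL = 330 + j53.03.
Step 4 — H = 0.02517 + j0.1566.
Step 5 — Magnitude: |H| = 0.1586 (-16.0 dB); phase: φ = 80.9°.

|H| = 0.1586 (-16.0 dB), φ = 80.9°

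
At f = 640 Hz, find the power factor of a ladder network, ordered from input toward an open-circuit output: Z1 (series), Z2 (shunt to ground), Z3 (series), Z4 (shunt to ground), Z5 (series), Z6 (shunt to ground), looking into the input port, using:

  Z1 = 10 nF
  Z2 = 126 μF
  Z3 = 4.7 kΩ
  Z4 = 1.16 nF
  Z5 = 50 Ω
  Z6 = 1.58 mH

Step 1 — Angular frequency: ω = 2π·f = 2π·640 = 4021 rad/s.
Step 2 — Component impedances:
  Z1: Z = 1/(jωC) = -j/(ω·C) = 0 - j2.487e+04 Ω
  Z2: Z = 1/(jωC) = -j/(ω·C) = 0 - j1.974 Ω
  Z3: Z = R = 4700 Ω
  Z4: Z = 1/(jωC) = -j/(ω·C) = 0 - j2.144e+05 Ω
  Z5: Z = R = 50 Ω
  Z6: Z = jωL = j·4021·0.00158 = 0 + j6.354 Ω
Step 3 — Ladder network (open output): work backward from the far end, alternating series and parallel combinations. Z_in = 0.0008201 - j2.487e+04 Ω = 2.487e+04∠-90.0° Ω.
Step 4 — Power factor: PF = cos(φ) = Re(Z)/|Z| = 0.00082006/24870 = 3.297e-08.
Step 5 — Type: Im(Z) = -2.487e+04 ⇒ leading (phase φ = -90.0°).

PF = 3.297e-08 (leading, φ = -90.0°)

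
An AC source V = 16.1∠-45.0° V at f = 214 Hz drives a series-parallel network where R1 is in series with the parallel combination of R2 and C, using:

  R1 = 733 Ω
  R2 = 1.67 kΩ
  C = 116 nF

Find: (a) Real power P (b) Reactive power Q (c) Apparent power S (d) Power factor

Step 1 — Angular frequency: ω = 2π·f = 2π·214 = 1345 rad/s.
Step 2 — Component impedances:
  R1: Z = R = 733 Ω
  R2: Z = R = 1670 Ω
  C: Z = 1/(jωC) = -j/(ω·C) = 0 - j6411 Ω
Step 3 — Parallel branch: R2 || C = 1/(1/R2 + 1/C) = 1564 - j407.4 Ω.
Step 4 — Series with R1: Z_total = R1 + (R2 || C) = 2297 - j407.4 Ω = 2333∠-10.1° Ω.
Step 5 — Source phasor: V = 16.1∠-45.0° V = 11.38 - j11.38 V.
Step 6 — Current: I = V / Z = 0.005658 - j0.003953 A = 0.006902∠-34.9° A.
Step 7 — Complex power: S = V·I* = 0.1094 - j0.0194 VA.
Step 8 — Real power: P = Re(S) = 0.1094 W.
Step 9 — Reactive power: Q = Im(S) = -0.0194 VAR.
Step 10 — Apparent power: |S| = 0.1111 VA.
Step 11 — Power factor: PF = P/|S| = 0.9846 (leading).

(a) P = 0.1094 W  (b) Q = -0.0194 VAR  (c) S = 0.1111 VA  (d) PF = 0.9846 (leading)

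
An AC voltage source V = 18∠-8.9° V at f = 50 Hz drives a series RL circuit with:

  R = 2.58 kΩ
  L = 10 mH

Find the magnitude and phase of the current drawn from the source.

Step 1 — Angular frequency: ω = 2π·f = 2π·50 = 314.2 rad/s.
Step 2 — Component impedances:
  R: Z = R = 2580 Ω
  L: Z = jωL = j·314.2·0.01 = 0 + j3.142 Ω
Step 3 — Series combination: Z_total = R + L = 2580 + j3.142 Ω = 2580∠0.1° Ω.
Step 4 — Source phasor: V = 18∠-8.9° V = 17.78 - j2.785 V.
Step 5 — Ohm's law: I = V / Z_total = (17.78 - j2.785) / (2580 + j3.142) = 0.006891 - j0.001088 A.
Step 6 — Convert to polar: |I| = 0.006977 A, ∠I = -9.0°.

I = 0.006977∠-9.0° A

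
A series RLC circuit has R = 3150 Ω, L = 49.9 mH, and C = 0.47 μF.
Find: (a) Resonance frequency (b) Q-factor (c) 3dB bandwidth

Step 1 — Resonance: ω₀ = 1/√(LC) = 1/√(0.0499·4.7e-07) = 6530 rad/s.
Step 2 — f₀ = ω₀/(2π) = 1039 Hz.
Step 3 — Series Q: Q = ω₀L/R = 6530·0.0499/3150 = 0.1034.
Step 4 — Bandwidth: Δω = ω₀/Q = 6.313e+04 rad/s; BW = Δω/(2π) = 1.005e+04 Hz.

(a) f₀ = 1039 Hz  (b) Q = 0.1034  (c) BW = 1.005e+04 Hz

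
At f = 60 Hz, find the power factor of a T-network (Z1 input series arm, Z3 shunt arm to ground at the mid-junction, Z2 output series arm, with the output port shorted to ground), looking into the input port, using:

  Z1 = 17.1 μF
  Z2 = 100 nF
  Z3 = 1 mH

Step 1 — Angular frequency: ω = 2π·f = 2π·60 = 377 rad/s.
Step 2 — Component impedances:
  Z1: Z = 1/(jωC) = -j/(ω·C) = 0 - j155.1 Ω
  Z2: Z = 1/(jωC) = -j/(ω·C) = 0 - j2.653e+04 Ω
  Z3: Z = jωL = j·377·0.001 = 0 + j0.377 Ω
Step 3 — With the output port shorted to ground, the output series arm Z2 runs from the junction to ground; the shunt arm Z3 also runs from the junction to ground. They appear in parallel: Z3 || Z2 = 0 + j0.377 Ω.
Step 4 — Series with input arm Z1: Z_in = Z1 + (Z3 || Z2) = 0 - j154.7 Ω = 154.7∠-90.0° Ω.
Step 5 — Power factor: PF = cos(φ) = Re(Z)/|Z| = 0/154.7 = 0.
Step 6 — Type: Im(Z) = -154.7 ⇒ leading (phase φ = -90.0°).

PF = 0 (leading, φ = -90.0°)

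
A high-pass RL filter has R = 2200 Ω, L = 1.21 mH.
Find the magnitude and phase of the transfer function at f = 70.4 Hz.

Step 1 — Angular frequency: ω = 2π·70.4 = 442.3 rad/s.
Step 2 — Transfer function: H(jω) = jωL/(R + jωL).
Step 3 — Numerator jωL = j·0.5352; denominator R + jωL = 2200 + j0.5352.
Step 4 — H = 5.919e-08 + j0.0002433.
Step 5 — Magnitude: |H| = 0.0002433 (-72.3 dB); phase: φ = 90.0°.

|H| = 0.0002433 (-72.3 dB), φ = 90.0°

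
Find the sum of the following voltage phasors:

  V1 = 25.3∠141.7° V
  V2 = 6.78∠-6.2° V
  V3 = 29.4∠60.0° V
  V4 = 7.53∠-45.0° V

Step 1 — Convert each phasor to rectangular form:
  V1 = 25.3·(cos(141.7°) + j·sin(141.7°)) = -19.85 + j15.68 V
  V2 = 6.78·(cos(-6.2°) + j·sin(-6.2°)) = 6.74 - j0.7322 V
  V3 = 29.4·(cos(60.0°) + j·sin(60.0°)) = 14.7 + j25.46 V
  V4 = 7.53·(cos(-45.0°) + j·sin(-45.0°)) = 5.325 - j5.325 V
Step 2 — Sum components: V_total = 6.91 + j35.08 V.
Step 3 — Convert to polar: |V_total| = 35.76 V, ∠V_total = 78.9°.

V_total = 35.76∠78.9° V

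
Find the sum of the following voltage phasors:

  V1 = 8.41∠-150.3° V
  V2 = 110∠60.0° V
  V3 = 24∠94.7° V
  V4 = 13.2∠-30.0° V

Step 1 — Convert each phasor to rectangular form:
  V1 = 8.41·(cos(-150.3°) + j·sin(-150.3°)) = -7.305 - j4.167 V
  V2 = 110·(cos(60.0°) + j·sin(60.0°)) = 55 + j95.26 V
  V3 = 24·(cos(94.7°) + j·sin(94.7°)) = -1.967 + j23.92 V
  V4 = 13.2·(cos(-30.0°) + j·sin(-30.0°)) = 11.43 - j6.6 V
Step 2 — Sum components: V_total = 57.16 + j108.4 V.
Step 3 — Convert to polar: |V_total| = 122.6 V, ∠V_total = 62.2°.

V_total = 122.6∠62.2° V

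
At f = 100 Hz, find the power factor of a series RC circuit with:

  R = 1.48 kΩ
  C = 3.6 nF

Step 1 — Angular frequency: ω = 2π·f = 2π·100 = 628.3 rad/s.
Step 2 — Component impedances:
  R: Z = R = 1480 Ω
  C: Z = 1/(jωC) = -j/(ω·C) = 0 - j4.421e+05 Ω
Step 3 — Series combination: Z_total = R + C = 1480 - j4.421e+05 Ω = 4.421e+05∠-89.8° Ω.
Step 4 — Power factor: PF = cos(φ) = Re(Z)/|Z| = 1480/4.421e+05 = 0.003348.
Step 5 — Type: Im(Z) = -4.421e+05 ⇒ leading (phase φ = -89.8°).

PF = 0.003348 (leading, φ = -89.8°)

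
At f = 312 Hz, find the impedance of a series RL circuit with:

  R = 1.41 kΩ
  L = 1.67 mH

Step 1 — Angular frequency: ω = 2π·f = 2π·312 = 1960 rad/s.
Step 2 — Component impedances:
  R: Z = R = 1410 Ω
  L: Z = jωL = j·1960·0.00167 = 0 + j3.274 Ω
Step 3 — Series combination: Z_total = R + L = 1410 + j3.274 Ω = 1410∠0.1° Ω.

Z = 1410 + j3.274 Ω = 1410∠0.1° Ω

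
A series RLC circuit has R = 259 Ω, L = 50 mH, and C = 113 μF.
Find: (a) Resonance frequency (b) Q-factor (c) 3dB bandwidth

Step 1 — Resonance: ω₀ = 1/√(LC) = 1/√(0.05·0.000113) = 420.7 rad/s.
Step 2 — f₀ = ω₀/(2π) = 66.96 Hz.
Step 3 — Series Q: Q = ω₀L/R = 420.7·0.05/259 = 0.08122.
Step 4 — Bandwidth: Δω = ω₀/Q = 5180 rad/s; BW = Δω/(2π) = 824.4 Hz.

(a) f₀ = 66.96 Hz  (b) Q = 0.08122  (c) BW = 824.4 Hz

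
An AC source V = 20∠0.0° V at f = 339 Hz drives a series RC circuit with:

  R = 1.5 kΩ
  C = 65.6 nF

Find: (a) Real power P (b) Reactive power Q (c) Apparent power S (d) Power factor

Step 1 — Angular frequency: ω = 2π·f = 2π·339 = 2130 rad/s.
Step 2 — Component impedances:
  R: Z = R = 1500 Ω
  C: Z = 1/(jωC) = -j/(ω·C) = 0 - j7157 Ω
Step 3 — Series combination: Z_total = R + C = 1500 - j7157 Ω = 7312∠-78.2° Ω.
Step 4 — Source phasor: V = 20∠0.0° V = 20 V.
Step 5 — Current: I = V / Z = 0.0005611 + j0.002677 A = 0.002735∠78.2° A.
Step 6 — Complex power: S = V·I* = 0.01122 - j0.05354 VA.
Step 7 — Real power: P = Re(S) = 0.01122 W.
Step 8 — Reactive power: Q = Im(S) = -0.05354 VAR.
Step 9 — Apparent power: |S| = 0.0547 VA.
Step 10 — Power factor: PF = P/|S| = 0.2051 (leading).

(a) P = 0.01122 W  (b) Q = -0.05354 VAR  (c) S = 0.0547 VA  (d) PF = 0.2051 (leading)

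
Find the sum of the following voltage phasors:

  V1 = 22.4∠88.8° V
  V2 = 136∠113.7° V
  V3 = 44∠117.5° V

Step 1 — Convert each phasor to rectangular form:
  V1 = 22.4·(cos(88.8°) + j·sin(88.8°)) = 0.4691 + j22.4 V
  V2 = 136·(cos(113.7°) + j·sin(113.7°)) = -54.66 + j124.5 V
  V3 = 44·(cos(117.5°) + j·sin(117.5°)) = -20.32 + j39.03 V
Step 2 — Sum components: V_total = -74.51 + j186 V.
Step 3 — Convert to polar: |V_total| = 200.3 V, ∠V_total = 111.8°.

V_total = 200.3∠111.8° V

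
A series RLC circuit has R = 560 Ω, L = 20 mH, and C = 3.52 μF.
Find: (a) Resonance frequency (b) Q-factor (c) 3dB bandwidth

Step 1 — Resonance condition Im(Z)=0 gives ω₀ = 1/√(LC).
Step 2 — ω₀ = 1/√(0.02·3.52e-06) = 3769 rad/s.
Step 3 — f₀ = ω₀/(2π) = 599.8 Hz.
Step 4 — Series Q: Q = ω₀L/R = 3769·0.02/560 = 0.1346.
Step 5 — 3dB bandwidth: Δω = ω₀/Q = 2.8e+04 rad/s; BW = Δω/(2π) = 4456 Hz.

(a) f₀ = 599.8 Hz  (b) Q = 0.1346  (c) BW = 4456 Hz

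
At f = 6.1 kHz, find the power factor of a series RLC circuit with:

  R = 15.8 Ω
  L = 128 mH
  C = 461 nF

Step 1 — Angular frequency: ω = 2π·f = 2π·6100 = 3.833e+04 rad/s.
Step 2 — Component impedances:
  R: Z = R = 15.8 Ω
  L: Z = jωL = j·3.833e+04·0.128 = 0 + j4906 Ω
  C: Z = 1/(jωC) = -j/(ω·C) = 0 - j56.6 Ω
Step 3 — Series combination: Z_total = R + L + C = 15.8 + j4849 Ω = 4849∠89.8° Ω.
Step 4 — Power factor: PF = cos(φ) = Re(Z)/|Z| = 15.8/4849 = 0.003258.
Step 5 — Type: Im(Z) = 4849 ⇒ lagging (phase φ = 89.8°).

PF = 0.003258 (lagging, φ = 89.8°)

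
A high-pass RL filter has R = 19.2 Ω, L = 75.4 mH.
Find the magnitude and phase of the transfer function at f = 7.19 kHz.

Step 1 — Angular frequency: ω = 2π·7190 = 4.518e+04 rad/s.
Step 2 — Transfer function: H(jω) = jωL/(R + jωL).
Step 3 — Numerator jωL = j·3406; denominator R + jωL = 19.2 + j3406.
Step 4 — H = 1 + j0.005636.
Step 5 — Magnitude: |H| = 1 (-0.0 dB); phase: φ = 0.3°.

|H| = 1 (-0.0 dB), φ = 0.3°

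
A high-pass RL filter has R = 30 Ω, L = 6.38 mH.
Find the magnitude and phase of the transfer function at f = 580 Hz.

Step 1 — Angular frequency: ω = 2π·580 = 3644 rad/s.
Step 2 — Transfer function: H(jω) = jωL/(R + jωL).
Step 3 — Numerator jωL = j·23.25; denominator R + jωL = 30 + j23.25.
Step 4 — H = 0.3753 + j0.4842.
Step 5 — Magnitude: |H| = 0.6126 (-4.3 dB); phase: φ = 52.2°.

|H| = 0.6126 (-4.3 dB), φ = 52.2°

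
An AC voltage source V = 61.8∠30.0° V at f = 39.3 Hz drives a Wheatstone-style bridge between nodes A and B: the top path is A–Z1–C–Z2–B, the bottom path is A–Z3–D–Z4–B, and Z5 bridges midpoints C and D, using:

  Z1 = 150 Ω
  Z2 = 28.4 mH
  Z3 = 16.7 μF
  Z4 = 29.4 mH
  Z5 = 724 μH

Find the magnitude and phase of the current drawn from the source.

Step 1 — Angular frequency: ω = 2π·f = 2π·39.3 = 246.9 rad/s.
Step 2 — Component impedances:
  Z1: Z = R = 150 Ω
  Z2: Z = jωL = j·246.9·0.0284 = 0 + j7.013 Ω
  Z3: Z = 1/(jωC) = -j/(ω·C) = 0 - j242.5 Ω
  Z4: Z = jωL = j·246.9·0.0294 = 0 + j7.26 Ω
  Z5: Z = jωL = j·246.9·0.000724 = 0 + j0.1788 Ω
Step 3 — Bridge requires nodal analysis (the Z5 bridge couples midpoints C and D, so the two paths cannot be reduced to a simple series/parallel combination). Setting node B to ground and injecting 1 A at node A, the 3-node admittance system at A, C, D solves to V_A = Z_AB = 108.5 - j63.57 Ω = 125.8∠-30.4° Ω.
Step 4 — Source phasor: V = 61.8∠30.0° V = 53.52 + j30.9 V.
Step 5 — Ohm's law: I = V / Z_total = (53.52 + j30.9) / (108.5 - j63.57) = 0.243 + j0.4271 A.
Step 6 — Convert to polar: |I| = 0.4914 A, ∠I = 60.4°.

I = 0.4914∠60.4° A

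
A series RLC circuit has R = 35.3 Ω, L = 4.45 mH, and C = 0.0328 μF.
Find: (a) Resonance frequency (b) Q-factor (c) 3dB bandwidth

Step 1 — Resonance: ω₀ = 1/√(LC) = 1/√(0.00445·3.28e-08) = 8.277e+04 rad/s.
Step 2 — f₀ = ω₀/(2π) = 1.317e+04 Hz.
Step 3 — Series Q: Q = ω₀L/R = 8.277e+04·0.00445/35.3 = 10.43.
Step 4 — Bandwidth: Δω = ω₀/Q = 7933 rad/s; BW = Δω/(2π) = 1263 Hz.

(a) f₀ = 1.317e+04 Hz  (b) Q = 10.43  (c) BW = 1263 Hz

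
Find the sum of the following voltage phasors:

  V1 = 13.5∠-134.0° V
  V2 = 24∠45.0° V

Step 1 — Convert each phasor to rectangular form:
  V1 = 13.5·(cos(-134.0°) + j·sin(-134.0°)) = -9.378 - j9.711 V
  V2 = 24·(cos(45.0°) + j·sin(45.0°)) = 16.97 + j16.97 V
Step 2 — Sum components: V_total = 7.593 + j7.259 V.
Step 3 — Convert to polar: |V_total| = 10.5 V, ∠V_total = 43.7°.

V_total = 10.5∠43.7° V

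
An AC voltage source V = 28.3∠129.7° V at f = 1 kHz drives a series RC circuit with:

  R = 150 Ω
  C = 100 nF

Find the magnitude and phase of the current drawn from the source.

Step 1 — Angular frequency: ω = 2π·f = 2π·1000 = 6283 rad/s.
Step 2 — Component impedances:
  R: Z = R = 150 Ω
  C: Z = 1/(jωC) = -j/(ω·C) = 0 - j1592 Ω
Step 3 — Series combination: Z_total = R + C = 150 - j1592 Ω = 1599∠-84.6° Ω.
Step 4 — Source phasor: V = 28.3∠129.7° V = -18.08 + j21.77 V.
Step 5 — Ohm's law: I = V / Z_total = (-18.08 + j21.77) / (150 - j1592) = -0.01462 - j0.00998 A.
Step 6 — Convert to polar: |I| = 0.0177 A, ∠I = -145.7°.

I = 0.0177∠-145.7° A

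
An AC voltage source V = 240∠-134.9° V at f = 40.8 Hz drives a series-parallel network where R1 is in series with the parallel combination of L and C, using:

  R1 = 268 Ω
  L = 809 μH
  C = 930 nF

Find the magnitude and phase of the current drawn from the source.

Step 1 — Angular frequency: ω = 2π·f = 2π·40.8 = 256.4 rad/s.
Step 2 — Component impedances:
  R1: Z = R = 268 Ω
  L: Z = jωL = j·256.4·0.000809 = 0 + j0.2074 Ω
  C: Z = 1/(jωC) = -j/(ω·C) = 0 - j4194 Ω
Step 3 — Parallel branch: L || C = 1/(1/L + 1/C) = 0 + j0.2074 Ω.
Step 4 — Series with R1: Z_total = R1 + (L || C) = 268 + j0.2074 Ω = 268∠0.0° Ω.
Step 5 — Source phasor: V = 240∠-134.9° V = -169.4 - j170 V.
Step 6 — Ohm's law: I = V / Z_total = (-169.4 - j170) / (268 + j0.2074) = -0.6326 - j0.6338 A.
Step 7 — Convert to polar: |I| = 0.8955 A, ∠I = -134.9°.

I = 0.8955∠-134.9° A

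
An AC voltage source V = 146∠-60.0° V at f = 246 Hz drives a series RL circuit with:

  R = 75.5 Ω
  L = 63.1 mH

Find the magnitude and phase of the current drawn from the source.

Step 1 — Angular frequency: ω = 2π·f = 2π·246 = 1546 rad/s.
Step 2 — Component impedances:
  R: Z = R = 75.5 Ω
  L: Z = jωL = j·1546·0.0631 = 0 + j97.53 Ω
Step 3 — Series combination: Z_total = R + L = 75.5 + j97.53 Ω = 123.3∠52.3° Ω.
Step 4 — Source phasor: V = 146∠-60.0° V = 73 - j126.4 V.
Step 5 — Ohm's law: I = V / Z_total = (73 - j126.4) / (75.5 + j97.53) = -0.4483 - j1.096 A.
Step 6 — Convert to polar: |I| = 1.184 A, ∠I = -112.3°.

I = 1.184∠-112.3° A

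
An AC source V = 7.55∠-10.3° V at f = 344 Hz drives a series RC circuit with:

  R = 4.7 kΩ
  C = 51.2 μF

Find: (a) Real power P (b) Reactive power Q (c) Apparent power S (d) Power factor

Step 1 — Angular frequency: ω = 2π·f = 2π·344 = 2161 rad/s.
Step 2 — Component impedances:
  R: Z = R = 4700 Ω
  C: Z = 1/(jωC) = -j/(ω·C) = 0 - j9.036 Ω
Step 3 — Series combination: Z_total = R + C = 4700 - j9.036 Ω = 4700∠-0.1° Ω.
Step 4 — Source phasor: V = 7.55∠-10.3° V = 7.428 - j1.35 V.
Step 5 — Current: I = V / Z = 0.001581 - j0.0002842 A = 0.001606∠-10.2° A.
Step 6 — Complex power: S = V·I* = 0.01213 - j2.332e-05 VA.
Step 7 — Real power: P = Re(S) = 0.01213 W.
Step 8 — Reactive power: Q = Im(S) = -2.332e-05 VAR.
Step 9 — Apparent power: |S| = 0.01213 VA.
Step 10 — Power factor: PF = P/|S| = 1 (leading).

(a) P = 0.01213 W  (b) Q = -2.332e-05 VAR  (c) S = 0.01213 VA  (d) PF = 1 (leading)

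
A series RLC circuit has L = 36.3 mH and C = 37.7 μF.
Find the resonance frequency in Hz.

Step 1 — Resonance condition Im(Z)=0 gives ω₀ = 1/√(LC).
Step 2 — ω₀ = 1/√(0.0363·3.77e-05) = 854.8 rad/s.
Step 3 — f₀ = ω₀/(2π) = 136 Hz.

f₀ = 136 Hz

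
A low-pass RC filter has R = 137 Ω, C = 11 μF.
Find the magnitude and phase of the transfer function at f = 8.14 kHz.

Step 1 — Angular frequency: ω = 2π·8140 = 5.115e+04 rad/s.
Step 2 — Transfer function: H(jω) = 1/(1 + jωRC).
Step 3 — Denominator: 1 + jωRC = 1 + j·5.115e+04·137·1.1e-05 = 1 + j77.08.
Step 4 — H = 0.0001683 - j0.01297.
Step 5 — Magnitude: |H| = 0.01297 (-37.7 dB); phase: φ = -89.3°.

|H| = 0.01297 (-37.7 dB), φ = -89.3°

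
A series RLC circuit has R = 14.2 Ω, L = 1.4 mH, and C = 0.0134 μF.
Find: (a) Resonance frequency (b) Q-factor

Step 1 — Resonance condition Im(Z)=0 gives ω₀ = 1/√(LC).
Step 2 — ω₀ = 1/√(0.0014·1.34e-08) = 2.309e+05 rad/s.
Step 3 — f₀ = ω₀/(2π) = 3.675e+04 Hz.
Step 4 — Series Q: Q = ω₀L/R = 2.309e+05·0.0014/14.2 = 22.76.

(a) f₀ = 3.675e+04 Hz  (b) Q = 22.76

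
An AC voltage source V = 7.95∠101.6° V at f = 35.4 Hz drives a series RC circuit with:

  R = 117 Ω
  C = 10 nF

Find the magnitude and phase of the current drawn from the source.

Step 1 — Angular frequency: ω = 2π·f = 2π·35.4 = 222.4 rad/s.
Step 2 — Component impedances:
  R: Z = R = 117 Ω
  C: Z = 1/(jωC) = -j/(ω·C) = 0 - j4.496e+05 Ω
Step 3 — Series combination: Z_total = R + C = 117 - j4.496e+05 Ω = 4.496e+05∠-90.0° Ω.
Step 4 — Source phasor: V = 7.95∠101.6° V = -1.599 + j7.788 V.
Step 5 — Ohm's law: I = V / Z_total = (-1.599 + j7.788) / (117 - j4.496e+05) = -1.732e-05 - j3.551e-06 A.
Step 6 — Convert to polar: |I| = 1.768e-05 A, ∠I = -168.4°.

I = 1.768e-05∠-168.4° A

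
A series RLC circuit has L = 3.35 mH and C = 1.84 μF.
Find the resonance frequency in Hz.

Step 1 — Resonance condition Im(Z)=0 gives ω₀ = 1/√(LC).
Step 2 — ω₀ = 1/√(0.00335·1.84e-06) = 1.274e+04 rad/s.
Step 3 — f₀ = ω₀/(2π) = 2027 Hz.

f₀ = 2027 Hz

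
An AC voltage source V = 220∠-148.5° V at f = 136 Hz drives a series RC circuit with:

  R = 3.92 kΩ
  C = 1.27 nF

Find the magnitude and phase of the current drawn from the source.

Step 1 — Angular frequency: ω = 2π·f = 2π·136 = 854.5 rad/s.
Step 2 — Component impedances:
  R: Z = R = 3920 Ω
  C: Z = 1/(jωC) = -j/(ω·C) = 0 - j9.215e+05 Ω
Step 3 — Series combination: Z_total = R + C = 3920 - j9.215e+05 Ω = 9.215e+05∠-89.8° Ω.
Step 4 — Source phasor: V = 220∠-148.5° V = -187.6 - j114.9 V.
Step 5 — Ohm's law: I = V / Z_total = (-187.6 - j114.9) / (3920 - j9.215e+05) = 0.0001239 - j0.0002041 A.
Step 6 — Convert to polar: |I| = 0.0002387 A, ∠I = -58.7°.

I = 0.0002387∠-58.7° A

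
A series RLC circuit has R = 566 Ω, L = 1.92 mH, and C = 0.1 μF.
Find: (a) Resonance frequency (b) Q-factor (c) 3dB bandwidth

Step 1 — Resonance condition Im(Z)=0 gives ω₀ = 1/√(LC).
Step 2 — ω₀ = 1/√(0.00192·1e-07) = 7.217e+04 rad/s.
Step 3 — f₀ = ω₀/(2π) = 1.149e+04 Hz.
Step 4 — Series Q: Q = ω₀L/R = 7.217e+04·0.00192/566 = 0.2448.
Step 5 — 3dB bandwidth: Δω = ω₀/Q = 2.948e+05 rad/s; BW = Δω/(2π) = 4.692e+04 Hz.

(a) f₀ = 1.149e+04 Hz  (b) Q = 0.2448  (c) BW = 4.692e+04 Hz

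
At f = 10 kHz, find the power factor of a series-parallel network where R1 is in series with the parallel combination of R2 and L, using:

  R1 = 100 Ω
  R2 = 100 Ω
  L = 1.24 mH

Step 1 — Angular frequency: ω = 2π·f = 2π·1e+04 = 6.283e+04 rad/s.
Step 2 — Component impedances:
  R1: Z = R = 100 Ω
  R2: Z = R = 100 Ω
  L: Z = jωL = j·6.283e+04·0.00124 = 0 + j77.91 Ω
Step 3 — Parallel branch: R2 || L = 1/(1/R2 + 1/L) = 37.77 + j48.48 Ω.
Step 4 — Series with R1: Z_total = R1 + (R2 || L) = 137.8 + j48.48 Ω = 146.1∠19.4° Ω.
Step 5 — Power factor: PF = cos(φ) = Re(Z)/|Z| = 137.77/146.05 = 0.9433.
Step 6 — Type: Im(Z) = 48.48 ⇒ lagging (phase φ = 19.4°).

PF = 0.9433 (lagging, φ = 19.4°)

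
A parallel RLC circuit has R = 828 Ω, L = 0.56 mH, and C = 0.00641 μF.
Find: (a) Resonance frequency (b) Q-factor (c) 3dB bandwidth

Step 1 — Resonance: ω₀ = 1/√(LC) = 1/√(0.00056·6.41e-09) = 5.278e+05 rad/s.
Step 2 — f₀ = ω₀/(2π) = 8.4e+04 Hz.
Step 3 — Parallel Q: Q = R/(ω₀L) = 828/(5.278e+05·0.00056) = 2.801.
Step 4 — Bandwidth: Δω = ω₀/Q = 1.884e+05 rad/s; BW = Δω/(2π) = 2.999e+04 Hz.

(a) f₀ = 8.4e+04 Hz  (b) Q = 2.801  (c) BW = 2.999e+04 Hz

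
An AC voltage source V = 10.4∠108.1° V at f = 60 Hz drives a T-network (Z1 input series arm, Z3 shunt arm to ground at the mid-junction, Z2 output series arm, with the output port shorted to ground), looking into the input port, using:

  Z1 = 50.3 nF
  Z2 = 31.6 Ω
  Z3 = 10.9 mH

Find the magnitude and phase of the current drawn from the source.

Step 1 — Angular frequency: ω = 2π·f = 2π·60 = 377 rad/s.
Step 2 — Component impedances:
  Z1: Z = 1/(jωC) = -j/(ω·C) = 0 - j5.274e+04 Ω
  Z2: Z = R = 31.6 Ω
  Z3: Z = jωL = j·377·0.0109 = 0 + j4.109 Ω
Step 3 — With the output port shorted to ground, the output series arm Z2 runs from the junction to ground; the shunt arm Z3 also runs from the junction to ground. They appear in parallel: Z3 || Z2 = 0.5255 + j4.041 Ω.
Step 4 — Series with input arm Z1: Z_in = Z1 + (Z3 || Z2) = 0.5255 - j5.273e+04 Ω = 5.273e+04∠-90.0° Ω.
Step 5 — Source phasor: V = 10.4∠108.1° V = -3.231 + j9.885 V.
Step 6 — Ohm's law: I = V / Z_total = (-3.231 + j9.885) / (0.5255 - j5.273e+04) = -0.0001875 - j6.127e-05 A.
Step 7 — Convert to polar: |I| = 0.0001972 A, ∠I = -161.9°.

I = 0.0001972∠-161.9° A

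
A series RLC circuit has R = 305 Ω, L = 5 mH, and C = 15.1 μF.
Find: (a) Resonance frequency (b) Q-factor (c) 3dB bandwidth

Step 1 — Resonance: ω₀ = 1/√(LC) = 1/√(0.005·1.51e-05) = 3639 rad/s.
Step 2 — f₀ = ω₀/(2π) = 579.2 Hz.
Step 3 — Series Q: Q = ω₀L/R = 3639·0.005/305 = 0.05966.
Step 4 — Bandwidth: Δω = ω₀/Q = 6.1e+04 rad/s; BW = Δω/(2π) = 9708 Hz.

(a) f₀ = 579.2 Hz  (b) Q = 0.05966  (c) BW = 9708 Hz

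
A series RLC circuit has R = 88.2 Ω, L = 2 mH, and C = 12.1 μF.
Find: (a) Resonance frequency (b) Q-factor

Step 1 — Resonance condition Im(Z)=0 gives ω₀ = 1/√(LC).
Step 2 — ω₀ = 1/√(0.002·1.21e-05) = 6428 rad/s.
Step 3 — f₀ = ω₀/(2π) = 1023 Hz.
Step 4 — Series Q: Q = ω₀L/R = 6428·0.002/88.2 = 0.1458.

(a) f₀ = 1023 Hz  (b) Q = 0.1458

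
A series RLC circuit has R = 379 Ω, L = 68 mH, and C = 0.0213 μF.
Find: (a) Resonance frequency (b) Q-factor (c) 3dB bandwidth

Step 1 — Resonance: ω₀ = 1/√(LC) = 1/√(0.068·2.13e-08) = 2.628e+04 rad/s.
Step 2 — f₀ = ω₀/(2π) = 4182 Hz.
Step 3 — Series Q: Q = ω₀L/R = 2.628e+04·0.068/379 = 4.714.
Step 4 — Bandwidth: Δω = ω₀/Q = 5574 rad/s; BW = Δω/(2π) = 887.1 Hz.

(a) f₀ = 4182 Hz  (b) Q = 4.714  (c) BW = 887.1 Hz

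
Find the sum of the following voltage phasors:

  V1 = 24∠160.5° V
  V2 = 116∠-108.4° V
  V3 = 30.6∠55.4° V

Step 1 — Convert each phasor to rectangular form:
  V1 = 24·(cos(160.5°) + j·sin(160.5°)) = -22.62 + j8.011 V
  V2 = 116·(cos(-108.4°) + j·sin(-108.4°)) = -36.62 - j110.1 V
  V3 = 30.6·(cos(55.4°) + j·sin(55.4°)) = 17.38 + j25.19 V
Step 2 — Sum components: V_total = -41.86 - j76.87 V.
Step 3 — Convert to polar: |V_total| = 87.53 V, ∠V_total = -118.6°.

V_total = 87.53∠-118.6° V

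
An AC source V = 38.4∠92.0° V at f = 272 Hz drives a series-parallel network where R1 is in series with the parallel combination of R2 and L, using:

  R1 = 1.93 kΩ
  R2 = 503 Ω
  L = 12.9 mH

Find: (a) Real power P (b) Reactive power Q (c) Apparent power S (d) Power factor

Step 1 — Angular frequency: ω = 2π·f = 2π·272 = 1709 rad/s.
Step 2 — Component impedances:
  R1: Z = R = 1930 Ω
  R2: Z = R = 503 Ω
  L: Z = jωL = j·1709·0.0129 = 0 + j22.05 Ω
Step 3 — Parallel branch: R2 || L = 1/(1/R2 + 1/L) = 0.9644 + j22 Ω.
Step 4 — Series with R1: Z_total = R1 + (R2 || L) = 1931 + j22 Ω = 1931∠0.7° Ω.
Step 5 — Source phasor: V = 38.4∠92.0° V = -1.34 + j38.38 V.
Step 6 — Current: I = V / Z = -0.0004675 + j0.01988 A = 0.01989∠91.3° A.
Step 7 — Complex power: S = V·I* = 0.7635 + j0.008701 VA.
Step 8 — Real power: P = Re(S) = 0.7635 W.
Step 9 — Reactive power: Q = Im(S) = 0.008701 VAR.
Step 10 — Apparent power: |S| = 0.7636 VA.
Step 11 — Power factor: PF = P/|S| = 0.9999 (lagging).

(a) P = 0.7635 W  (b) Q = 0.008701 VAR  (c) S = 0.7636 VA  (d) PF = 0.9999 (lagging)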